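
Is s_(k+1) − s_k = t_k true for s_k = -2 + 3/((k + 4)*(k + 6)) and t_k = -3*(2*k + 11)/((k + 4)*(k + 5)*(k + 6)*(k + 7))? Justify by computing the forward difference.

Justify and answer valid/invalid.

s_(k+1) = -2 + 3/((k + 5)*(k + 7))
s_(k+1) − s_k = 3*(-2*k - 11)/(k**4 + 22*k**3 + 179*k**2 + 638*k + 840)
(s_(k+1) − s_k) − t_k = 0

Valid: the claim telescopes to t_k.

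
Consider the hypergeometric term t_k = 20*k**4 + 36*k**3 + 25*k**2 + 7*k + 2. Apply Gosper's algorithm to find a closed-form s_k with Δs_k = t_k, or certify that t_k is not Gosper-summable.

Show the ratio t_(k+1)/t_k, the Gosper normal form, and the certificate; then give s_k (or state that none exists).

The ratio is (20*k**4 + 116*k**3 + 253*k**2 + 245*k + 90)/(20*k**4 + 36*k**3 + 25*k**2 + 7*k + 2).
So A=1 and B=1, with C=k**4 + 9*k**3/5 + 5*k**2/4 + 7*k/20 + 1/10.
Set up (1)·f(k+1) − (1)·f(k) − (k**4 + 9*k**3/5 + 5*k**2/4 + 7*k/20 + 1/10) = 0.
From deg A=0, deg B=0, deg C=4: d=5.
Solving with deg f ≤ 5: f(k) = k*(4*k**4 - k**3 - 3*k**2 + 2)/20.
So s_k = (B(k−1)f/C)·t_k = (k*(4*k**4 - k**3 - 3*k**2 + 2)/(20*k**4 + 36*k**3 + 25*k**2 + 7*k + 2))·t_k = k*(4*k**4 - k**3 - 3*k**2 + 2).
s_(k+1) − s_k = 20*k**4 + 36*k**3 + 25*k**2 + 7*k + 2 = t_k.

s_k = k*(4*k**4 - k**3 - 3*k**2 + 2)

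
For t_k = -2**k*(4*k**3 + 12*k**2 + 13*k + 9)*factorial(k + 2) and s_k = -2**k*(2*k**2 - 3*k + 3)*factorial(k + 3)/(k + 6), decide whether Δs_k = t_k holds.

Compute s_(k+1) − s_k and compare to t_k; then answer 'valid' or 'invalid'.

Invalid: residual 3*2**k*(4*k**4 + 36*k**3 + 83*k**2 + 90*k + 51)*factorial(k + 2)/((k + 6)*(k + 7)) ≠ 0.

s_(k+1) = -2**(k + 1)*(2*k**2 + k + 2)*factorial(k + 4)/(k + 7)
s_(k+1) − s_k = -2**k*(4*k**4 + 40*k**3 + 109*k**2 + 106*k + 75)*factorial(k + 3)/((k + 6)*(k + 7))
(s_(k+1) − s_k) − t_k = 3*2**k*(4*k**4 + 36*k**3 + 83*k**2 + 90*k + 51)*factorial(k + 2)/((k + 6)*(k + 7))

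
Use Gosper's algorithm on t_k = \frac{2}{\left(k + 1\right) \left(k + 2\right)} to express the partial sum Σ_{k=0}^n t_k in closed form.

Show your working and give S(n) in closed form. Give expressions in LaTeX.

S(n) = \frac{2 \left(n + 1\right)}{n + 2}

The ratio is (k + 1)/(k + 3).
A = k + 1, B = k + 3, C = 1.
Need (k + 1)·f(k+1) − (k + 2)·f(k) = 1.
d = 1 from the (1,1,0) case.
Solving with deg f ≤ 1: f(k) = k.
Get s_k = R·t_k = 2*k/(k + 1) with R(k) = B(k−1)f(k)/C(k) = k*(k + 2).
Δs = 2/(k**2 + 3*k + 2), as required.
Telescope: S(n) = s_(n+1) − s_(0) = 2*(n + 1)/(n + 2) − (0) = 2*(n + 1)/(n + 2).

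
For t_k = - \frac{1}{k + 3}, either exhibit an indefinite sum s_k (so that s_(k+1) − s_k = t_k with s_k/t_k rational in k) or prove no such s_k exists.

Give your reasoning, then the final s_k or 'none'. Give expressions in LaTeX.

not Gosper-summable; s_k does not exist

Ratio r(k) = (k + 3)/(k + 4).
So A=k + 3 and B=k + 4, with C=1.
Solve (k + 3)·f(k+1) − (k + 3)·f(k) = 1.
Degrees (1,1,0) ⇒ d ≤ 0.
Put f(k) = c0: A·f(k+1) − B(k−1)·f(k) − C = -1; need -1 = 0 — inconsistent ⇒ no f, not summable.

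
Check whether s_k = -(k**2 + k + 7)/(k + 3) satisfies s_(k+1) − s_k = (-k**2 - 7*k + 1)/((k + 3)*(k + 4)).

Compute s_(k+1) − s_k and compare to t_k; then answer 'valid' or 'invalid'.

s_(k+1) = (-k - (k + 1)**2 - 8)/(k + 4)
s_(k+1) − s_k = (-k**2 - 7*k + 1)/(k**2 + 7*k + 12)
(s_(k+1) − s_k) − t_k = 0

Valid: the claim telescopes to t_k.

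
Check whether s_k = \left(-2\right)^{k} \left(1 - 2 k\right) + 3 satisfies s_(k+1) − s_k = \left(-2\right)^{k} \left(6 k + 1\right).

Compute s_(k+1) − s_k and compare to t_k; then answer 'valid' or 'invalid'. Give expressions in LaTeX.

Valid: the claim telescopes to t_k.

s_(k+1) = 2*(-2)**k*(2*k + 1) + 3
s_(k+1) − s_k = (-2)**k*(6*k + 1)
(s_(k+1) − s_k) − t_k = 0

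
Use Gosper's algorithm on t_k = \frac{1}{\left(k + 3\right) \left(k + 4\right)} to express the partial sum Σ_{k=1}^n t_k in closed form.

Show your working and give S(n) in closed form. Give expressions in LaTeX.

Step 1: r(k) = (k + 3)/(k + 5).
Factor: A=k + 3; B=k + 5; C=1.
Set up (k + 3)·f(k+1) − (k + 4)·f(k) − (1) = 0.
Bound: deg f ≤ 1.
Solving with deg f ≤ 1: f(k) = k/3.
Then R = B(k−1)f/C = k*(k + 4)/3, so s_k = R(k)·t_k = k/(3*(k + 3)).
s_(k+1) − s_k = 1/(k**2 + 7*k + 12) = t_k.
s_(n+1) = (n + 1)/(3*(n + 4)) and s_(1) = 1/12, so S(n) = n/(4*(n + 4)).

S(n) = \frac{n}{4 \left(n + 4\right)}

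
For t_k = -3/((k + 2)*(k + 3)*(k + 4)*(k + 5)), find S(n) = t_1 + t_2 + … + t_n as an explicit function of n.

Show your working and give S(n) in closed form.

Step 1: r(k) = (k + 2)/(k + 6).
A = k + 2, B = k + 6, C = 1.
Solve (k + 2)·f(k+1) − (k + 5)·f(k) = 1.
Degrees (1,1,0) ⇒ d ≤ 3.
A polynomial solution: f(k) = k*(k**2 + 9*k + 26)/72.
Get s_k = R·t_k = k*(-k**2 - 9*k - 26)/(24*(k + 2)*(k + 3)*(k + 4)) with R(k) = B(k−1)f(k)/C(k) = k*(k + 5)*(k**2 + 9*k + 26)/72.
Δs = -3/(k**4 + 14*k**3 + 71*k**2 + 154*k + 120), as required.
Evaluate: s_(n+1) = (-n**3 - 12*n**2 - 47*n - 36)/(24*(n**3 + 12*n**2 + 47*n + 60)); subtract s_(1) = -1/40 ⇒ S(n) = n*(-n**2 - 12*n - 47)/(60*(n**3 + 12*n**2 + 47*n + 60)).

S(n) = n*(-n**2 - 12*n - 47)/(60*(n**3 + 12*n**2 + 47*n + 60))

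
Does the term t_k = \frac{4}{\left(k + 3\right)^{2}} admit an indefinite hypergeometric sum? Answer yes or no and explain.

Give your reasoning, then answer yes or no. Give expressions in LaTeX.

No — the linear system for f has no solution.

r(k) = (k + 3)**2/(k + 4)**2 after simplifying.
So A=k**2 + 6*k + 9 and B=k**2 + 8*k + 16, with C=1.
Solve (k**2 + 6*k + 9)·f(k+1) − (k**2 + 6*k + 9)·f(k) = 1.
Bound: deg f ≤ 0.
Write f(k) = c0. Then LHS − RHS = -1, requiring -1 = 0: contradictory. No certificate.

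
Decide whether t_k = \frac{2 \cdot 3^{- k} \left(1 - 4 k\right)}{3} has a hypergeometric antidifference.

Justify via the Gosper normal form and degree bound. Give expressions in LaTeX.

Yes. s_k = 3^{- k} \left(4 k + 1\right).

The ratio is (4*k + 3)/(3*(4*k - 1)).
So A=1/3 and B=1, with C=k - 1/4.
Key eq: (1/3)·f(k+1) = (1)·f(k) + (k - 1/4).
d = 1 from the (0,0,1) case.
Match coefficients ⇒ f(k) = -3*(4*k + 1)/8.
Certificate R = B(k−1)f/C = -3*(4*k + 1)/(2*(4*k - 1)) gives s_k = (4*k + 1)/3**k.
Δs = 2*(1 - 4*k)/(3*3**k), as required.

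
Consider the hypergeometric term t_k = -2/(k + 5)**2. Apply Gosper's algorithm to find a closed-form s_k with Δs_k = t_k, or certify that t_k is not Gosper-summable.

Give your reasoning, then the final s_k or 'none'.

Step 1: r(k) = (k + 5)**2/(k + 6)**2.
Normal form (A,B,C) = (k**2 + 10*k + 25, k**2 + 12*k + 36, 1).
Need (k**2 + 10*k + 25)·f(k+1) − (k**2 + 10*k + 25)·f(k) = 1.
deg f ≤ 0 (via 2,2,0).
Put f(k) = c0: A·f(k+1) − B(k−1)·f(k) − C = -1; need -1 = 0 — inconsistent ⇒ no f, not summable.

not Gosper-summable; s_k does not exist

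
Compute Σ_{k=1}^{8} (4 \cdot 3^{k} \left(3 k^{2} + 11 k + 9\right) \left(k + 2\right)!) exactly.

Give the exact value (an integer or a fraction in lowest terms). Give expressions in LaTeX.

Σ = 28284565478328

Compute t_(k+1)/t_k: get 3*(3*k**3 + 26*k**2 + 74*k + 69)/(3*k**2 + 11*k + 9).
So A=3*k + 9 and B=1, with C=k**2 + 11*k/3 + 3.
Set up (3*k + 9)·f(k+1) − (1)·f(k) − (k**2 + 11*k/3 + 3) = 0.
Bound: deg f ≤ 1.
Solving with deg f ≤ 1: f(k) = k/3.
Get s_k = R·t_k = 4*3**k*k*factorial(k + 2) with R(k) = B(k−1)f(k)/C(k) = k/(3*k**2 + 11*k + 9).
Check: Δs_k = 4*3**k*(3*k**2 + 11*k + 9)*factorial(k + 2). ✓
Sum = s_(9) − s_(1); s_(9) = 28284565478400, s_(1) = 72 ⇒ 28284565478328.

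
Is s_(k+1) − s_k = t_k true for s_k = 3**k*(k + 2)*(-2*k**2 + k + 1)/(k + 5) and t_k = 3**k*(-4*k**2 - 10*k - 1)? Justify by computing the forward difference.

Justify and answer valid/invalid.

s_(k+1) = 3**(k + 1)*(k + 3)*(k - 2*(k + 1)**2 + 2)/(k + 6)
s_(k+1) − s_k = 3**k*(-4*k**4 - 42*k**3 - 147*k**2 - 155*k - 12)/(k**2 + 11*k + 30)
(s_(k+1) − s_k) − t_k = 3**(k + 1)*(4*k**3 + 28*k**2 + 52*k + 6)/(k**2 + 11*k + 30)

Invalid: residual 3**(k + 1)*(4*k**3 + 28*k**2 + 52*k + 6)/(k**2 + 11*k + 30) ≠ 0.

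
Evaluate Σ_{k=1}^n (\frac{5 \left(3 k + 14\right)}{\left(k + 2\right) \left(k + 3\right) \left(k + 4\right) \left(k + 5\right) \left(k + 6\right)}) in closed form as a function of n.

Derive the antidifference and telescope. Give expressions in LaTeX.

The ratio is (k + 2)*(3*k + 17)/((k + 7)*(3*k + 14)).
Factor: A=k + 2; B=k + 7; C=k + 14/3.
Solve (k + 2)·f(k+1) − (k + 6)·f(k) = k + 14/3.
From deg A=1, deg B=1, deg C=1: d=4.
Match coefficients ⇒ f(k) = k*(k + 4)*(k**2 + 10*k + 31)/90.
So s_k = (B(k−1)f/C)·t_k = (k*(k + 4)*(k + 6)*(k**2 + 10*k + 31)/(30*(3*k + 14)))·t_k = k*(k**2 + 10*k + 31)/(6*(k**3 + 10*k**2 + 31*k + 30)).
Verify: 5*(3*k + 14)/(k**5 + 20*k**4 + 155*k**3 + 580*k**2 + 1044*k + 720) matches t_k.
Σ_(k=1)^n t_k = s_(n+1) − s_(1) = ((n**3 + 13*n**2 + 54*n + 42)/(6*(n**3 + 13*n**2 + 54*n + 72))) − (7/72), i.e. 5*n*(n**2 + 13*n + 54)/(72*(n**3 + 13*n**2 + 54*n + 72)).

S(n) = \frac{5 n \left(n^{2} + 13 n + 54\right)}{72 \left(n^{3} + 13 n^{2} + 54 n + 72\right)}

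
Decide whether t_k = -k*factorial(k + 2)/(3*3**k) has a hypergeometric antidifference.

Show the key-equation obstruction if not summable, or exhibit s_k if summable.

The ratio is (k + 1)*(k + 3)/(3*k).
So A=k/3 + 1 and B=1, with C=k.
f must satisfy (k/3 + 1)·f(k+1) − (1)·f(k) = k.
Bound: deg f ≤ 0.
A polynomial solution: f(k) = 3.
Get s_k = R·t_k = -factorial(k + 2)/3**k with R(k) = B(k−1)f(k)/C(k) = 3/k.
Verify: -k*factorial(k + 2)/(3*3**k) matches t_k.

Yes. s_k = -factorial(k + 2)/3**k.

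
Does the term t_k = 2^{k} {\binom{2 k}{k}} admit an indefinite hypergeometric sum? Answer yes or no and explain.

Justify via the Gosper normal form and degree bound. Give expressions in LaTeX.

Step 1: r(k) = 4*(2*k + 1)/(k + 1).
Gosper form: A/B · C(k+1)/C(k) with A=8*k + 4, B=k + 1, C=1.
Set up (8*k + 4)·f(k+1) − (k)·f(k) − (1) = 0.
d = -1 from the (1,1,0) case.
d = -1 < 0 ⇒ no nonzero polynomial f; not summable.

No — negative degree bound, so no certificate f.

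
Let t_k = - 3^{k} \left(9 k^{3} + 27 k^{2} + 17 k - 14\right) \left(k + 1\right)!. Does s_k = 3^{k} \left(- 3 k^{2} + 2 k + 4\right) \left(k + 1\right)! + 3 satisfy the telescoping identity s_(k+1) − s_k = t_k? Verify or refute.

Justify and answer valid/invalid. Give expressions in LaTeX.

s_(k+1) = 3**(k + 1)*(2*k - 3*(k + 1)**2 + 6)*factorial(k + 2) + 3
s_(k+1) − s_k = -3**k*(9*k**3 + 27*k**2 + 17*k - 14)*factorial(k + 1)
(s_(k+1) − s_k) − t_k = 0

valid; difference matches t_k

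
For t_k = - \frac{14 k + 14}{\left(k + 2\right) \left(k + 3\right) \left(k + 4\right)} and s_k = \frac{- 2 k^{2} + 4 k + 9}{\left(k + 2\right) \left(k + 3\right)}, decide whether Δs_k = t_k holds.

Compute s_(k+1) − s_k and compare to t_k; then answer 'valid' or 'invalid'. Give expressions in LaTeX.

s_(k+1) = (11 - 2*k**2)/(k**2 + 7*k + 12)
s_(k+1) − s_k = 14*(-k - 1)/(k**3 + 9*k**2 + 26*k + 24)
(s_(k+1) − s_k) − t_k = 0

Valid — Δs_k = t_k.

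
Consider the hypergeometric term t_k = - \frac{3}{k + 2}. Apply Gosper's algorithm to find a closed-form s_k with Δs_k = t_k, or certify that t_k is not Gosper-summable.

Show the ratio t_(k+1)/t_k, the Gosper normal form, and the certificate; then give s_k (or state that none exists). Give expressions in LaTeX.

no hypergeometric antidifference exists

Compute t_(k+1)/t_k: get (k + 2)/(k + 3).
Gosper form: A/B · C(k+1)/C(k) with A=k + 2, B=k + 3, C=1.
Set up (k + 2)·f(k+1) − (k + 2)·f(k) − (1) = 0.
From deg A=1, deg B=1, deg C=0: d=0.
Generic f = c0 gives residual -1; -1 = 0 cannot hold, so t_k is not Gosper-summable.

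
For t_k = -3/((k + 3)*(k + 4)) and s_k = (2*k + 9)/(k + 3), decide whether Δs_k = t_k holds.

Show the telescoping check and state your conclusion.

s_(k+1) = (2*k + 11)/(k + 4)
s_(k+1) − s_k = -3/(k**2 + 7*k + 12)
(s_(k+1) − s_k) − t_k = 0

Valid — Δs_k = t_k.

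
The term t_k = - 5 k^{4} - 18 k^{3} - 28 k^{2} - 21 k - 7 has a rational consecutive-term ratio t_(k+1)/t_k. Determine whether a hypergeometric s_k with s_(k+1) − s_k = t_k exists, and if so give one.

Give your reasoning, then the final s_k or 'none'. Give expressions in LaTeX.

s_k = k \left(- k^{4} - 2 k^{3} - 2 k^{2} - k - 1\right)

t_(k+1)/t_k = (5*k**4 + 38*k**3 + 112*k**2 + 151*k + 79)/(5*k**4 + 18*k**3 + 28*k**2 + 21*k + 7).
A = 1, B = 1, C = k**4 + 18*k**3/5 + 28*k**2/5 + 21*k/5 + 7/5.
Need (1)·f(k+1) − (1)·f(k) = k**4 + 18*k**3/5 + 28*k**2/5 + 21*k/5 + 7/5.
Bound: deg f ≤ 5.
Solving with deg f ≤ 5: f(k) = k*(k**4 + 2*k**3 + 2*k**2 + k + 1)/5.
R(k) = B(k−1)·f(k)/C(k) = k*(k**4 + 2*k**3 + 2*k**2 + k + 1)/(5*k**4 + 18*k**3 + 28*k**2 + 21*k + 7); s_k = R·t_k = k*(-k**4 - 2*k**3 - 2*k**2 - k - 1).
Check: Δs_k = -5*k**4 - 18*k**3 - 28*k**2 - 21*k - 7. ✓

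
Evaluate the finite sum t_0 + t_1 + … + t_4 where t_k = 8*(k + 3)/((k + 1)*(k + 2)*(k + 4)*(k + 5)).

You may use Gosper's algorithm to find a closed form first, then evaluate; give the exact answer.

Step 1: r(k) = (k + 1)*(k + 4)**2/((k + 3)**2*(k + 6)).
A = k + 1, B = k + 6, C = k**2 + 6*k + 9.
Set up (k + 1)·f(k+1) − (k + 5)·f(k) − (k**2 + 6*k + 9) = 0.
Bound: deg f ≤ 4.
Coefficient equations give f(k) = k*(k + 2)*(k + 3)*(k + 5)/8.
Certificate R = B(k−1)f/C = k*(k + 2)*(k + 5)**2/(8*(k + 3)) gives s_k = k*(k + 5)/(k**2 + 5*k + 4).
Verify: 8*(k + 3)/(k**4 + 12*k**3 + 49*k**2 + 78*k + 40) matches t_k.
Telescoping: Σ = s_(5) − s_(0) = 25/27 − (0) = 25/27.

Σ = 25/27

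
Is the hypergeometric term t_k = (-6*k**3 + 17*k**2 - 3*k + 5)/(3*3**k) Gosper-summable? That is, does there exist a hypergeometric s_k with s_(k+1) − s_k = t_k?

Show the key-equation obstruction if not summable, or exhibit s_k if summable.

Step 1: r(k) = (6*k**3 + k**2 - 13*k - 13)/(3*(6*k**3 - 17*k**2 + 3*k - 5)).
Normal form (A,B,C) = (1/3, 1, k**3 - 17*k**2/6 + k/2 - 5/6).
f must satisfy (1/3)·f(k+1) − (1)·f(k) = k**3 - 17*k**2/6 + k/2 - 5/6.
Bound: deg f ≤ 3.
Coefficient equations give f(k) = -(3*k**3 - 4*k**2 + 2*k - 2)/2.
Get s_k = R·t_k = (3*k**3 - 4*k**2 + 2*k - 2)/3**k with R(k) = B(k−1)f(k)/C(k) = -3*(3*k**3 - 4*k**2 + 2*k - 2)/(6*k**3 - 17*k**2 + 3*k - 5).
Check: Δs_k = (-6*k**3 + 17*k**2 - 3*k + 5)/(3*3**k). ✓

Yes. s_k = (3*k**3 - 4*k**2 + 2*k - 2)/3**k.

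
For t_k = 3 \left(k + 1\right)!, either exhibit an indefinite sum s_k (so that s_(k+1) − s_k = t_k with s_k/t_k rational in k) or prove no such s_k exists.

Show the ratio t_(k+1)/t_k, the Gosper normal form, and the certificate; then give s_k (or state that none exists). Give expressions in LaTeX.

Compute t_(k+1)/t_k: get k + 2.
Factor: A=k + 2; B=1; C=1.
Solve (k + 2)·f(k+1) − (1)·f(k) = 1.
d = -1 from the (1,0,0) case.
Bound -1 < 0, so the key equation has no polynomial solution.

no hypergeometric antidifference exists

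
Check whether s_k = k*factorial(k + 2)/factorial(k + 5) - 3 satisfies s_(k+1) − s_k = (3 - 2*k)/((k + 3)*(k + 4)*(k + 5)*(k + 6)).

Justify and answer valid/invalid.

valid; difference matches t_k

s_(k+1) = (k + 1)*factorial(k + 3)/factorial(k + 6) - 3
s_(k+1) − s_k = (3 - 2*k)/((k + 3)*(k + 4)*(k + 5)*(k + 6))
(s_(k+1) − s_k) − t_k = 0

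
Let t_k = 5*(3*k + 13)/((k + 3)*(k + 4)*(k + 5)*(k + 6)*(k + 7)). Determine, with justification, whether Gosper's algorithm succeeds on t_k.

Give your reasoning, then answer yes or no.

Yes. s_k = k*(k**2 + 14*k + 63)/(18*(k**3 + 14*k**2 + 63*k + 90)).

Ratio r(k) = (k + 3)*(3*k + 16)/((k + 8)*(3*k + 13)).
So A=k + 3 and B=k + 8, with C=k + 13/3.
Key eq: (k + 3)·f(k+1) = (k + 7)·f(k) + (k + 13/3).
d = 4 from the (1,1,1) case.
Solve for f: f(k) = k*(k + 4)*(k**2 + 14*k + 63)/270 (degree 4 ≤ 4).
R(k) = B(k−1)·f(k)/C(k) = k*(k + 4)*(k + 7)*(k**2 + 14*k + 63)/(90*(3*k + 13)); s_k = R·t_k = k*(k**2 + 14*k + 63)/(18*(k**3 + 14*k**2 + 63*k + 90)).
Δs = 5*(3*k + 13)/(k**5 + 25*k**4 + 245*k**3 + 1175*k**2 + 2754*k + 2520), as required.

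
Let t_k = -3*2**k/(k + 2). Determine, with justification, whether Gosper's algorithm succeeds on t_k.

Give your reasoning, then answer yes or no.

No — negative degree bound, so no certificate f.

Compute t_(k+1)/t_k: get 2*(k + 2)/(k + 3).
A = 2*k + 4, B = k + 3, C = 1.
Solve (2*k + 4)·f(k+1) − (k + 2)·f(k) = 1.
From deg A=1, deg B=1, deg C=0: d=-1.
Bound -1 < 0, so the key equation has no polynomial solution.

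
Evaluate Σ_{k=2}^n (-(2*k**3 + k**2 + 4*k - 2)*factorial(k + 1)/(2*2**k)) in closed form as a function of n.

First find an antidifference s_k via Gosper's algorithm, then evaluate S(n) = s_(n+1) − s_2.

t_(k+1)/t_k = (k + 2)*(4*k + 2*(k + 1)**3 + (k + 1)**2 + 2)/(2*(2*k**3 + k**2 + 4*k - 2)).
Take A(k)=k/2 + 1, B(k)=1, C(k)=k**3 + k**2/2 + 2*k - 1.
Need (k/2 + 1)·f(k+1) − (1)·f(k) = k**3 + k**2/2 + 2*k - 1.
Bound: deg f ≤ 2.
A polynomial solution: f(k) = 2*k**2 - 3*k - 3.
Then R = B(k−1)f/C = 2*(2*k**2 - 3*k - 3)/(2*k**3 + k**2 + 4*k - 2), so s_k = R(k)·t_k = (-2*k**2 + 3*k + 3)*factorial(k + 1)/2**k.
Δs = -(2*k**3 + k**2 + 4*k - 2)*factorial(k + 1)/(2*2**k), as required.
Telescope: S(n) = s_(n+1) − s_(2) = -2**(-n - 1)*(2*n**2 + n - 4)*factorial(n + 2) − (3/2) = 2**(-n - 1)*(-3*2**n - 2*n**4*factorial(n) - 7*n**3*factorial(n) - 3*n**2*factorial(n) + 10*n*factorial(n) + 8*factorial(n)).

S(n) = 2**(-n - 1)*(-3*2**n - 2*n**4*factorial(n) - 7*n**3*factorial(n) - 3*n**2*factorial(n) + 10*n*factorial(n) + 8*factorial(n))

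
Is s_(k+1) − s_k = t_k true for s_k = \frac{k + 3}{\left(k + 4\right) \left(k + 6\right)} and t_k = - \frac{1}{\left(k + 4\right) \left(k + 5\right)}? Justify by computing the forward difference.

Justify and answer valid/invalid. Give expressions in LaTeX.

s_(k+1) = (k + 4)/((k + 5)*(k + 7))
s_(k+1) − s_k = (-k**2 - 7*k - 9)/(k**4 + 22*k**3 + 179*k**2 + 638*k + 840)
(s_(k+1) − s_k) − t_k = 3*(2*k + 11)/(k**4 + 22*k**3 + 179*k**2 + 638*k + 840)

Invalid: residual \frac{3 \left(2 k + 11\right)}{k^{4} + 22 k^{3} + 179 k^{2} + 638 k + 840} ≠ 0.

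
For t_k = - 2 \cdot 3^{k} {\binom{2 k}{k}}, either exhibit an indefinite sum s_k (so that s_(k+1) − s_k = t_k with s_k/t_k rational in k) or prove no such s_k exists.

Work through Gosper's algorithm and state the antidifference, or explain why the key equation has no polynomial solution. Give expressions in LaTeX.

none — t_k is not Gosper-summable

The ratio is 6*(2*k + 1)/(k + 1).
Normal form (A,B,C) = (12*k + 6, k + 1, 1).
Solve (12*k + 6)·f(k+1) − (k)·f(k) = 1.
deg f ≤ -1 (via 1,1,0).
Negative degree bound (-1): no f exists, t_k not Gosper-summable.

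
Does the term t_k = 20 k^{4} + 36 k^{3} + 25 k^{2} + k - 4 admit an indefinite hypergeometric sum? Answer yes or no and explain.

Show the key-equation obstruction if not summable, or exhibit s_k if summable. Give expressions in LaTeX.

The ratio is (20*k**4 + 116*k**3 + 253*k**2 + 239*k + 78)/(20*k**4 + 36*k**3 + 25*k**2 + k - 4).
A = 1, B = 1, C = k**4 + 9*k**3/5 + 5*k**2/4 + k/20 - 1/5.
f must satisfy (1)·f(k+1) − (1)·f(k) = k**4 + 9*k**3/5 + 5*k**2/4 + k/20 - 1/5.
deg f ≤ 5 (via 0,0,4).
Coefficient equations give f(k) = k*(4*k**4 - k**3 - 3*k**2 - 3*k - 1)/20.
Get s_k = R·t_k = k*(4*k**4 - k**3 - 3*k**2 - 3*k - 1) with R(k) = B(k−1)f(k)/C(k) = k*(4*k**4 - k**3 - 3*k**2 - 3*k - 1)/(20*k**4 + 36*k**3 + 25*k**2 + k - 4).
Check: Δs_k = 20*k**4 + 36*k**3 + 25*k**2 + k - 4. ✓

Yes. s_k = k \left(4 k^{4} - k^{3} - 3 k^{2} - 3 k - 1\right).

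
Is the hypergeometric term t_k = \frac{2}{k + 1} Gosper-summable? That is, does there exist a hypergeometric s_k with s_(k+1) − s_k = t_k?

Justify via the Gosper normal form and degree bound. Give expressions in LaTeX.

t_(k+1)/t_k = (k + 1)/(k + 2).
A = k + 1, B = k + 2, C = 1.
Solve (k + 1)·f(k+1) − (k + 1)·f(k) = 1.
d = 0 from the (1,1,0) case.
f = c0 ⇒ A·f(k+1) − B(k−1)·f(k) − C = -1. The system {-1 = 0} is inconsistent; no antidifference.

No — the linear system for f has no solution.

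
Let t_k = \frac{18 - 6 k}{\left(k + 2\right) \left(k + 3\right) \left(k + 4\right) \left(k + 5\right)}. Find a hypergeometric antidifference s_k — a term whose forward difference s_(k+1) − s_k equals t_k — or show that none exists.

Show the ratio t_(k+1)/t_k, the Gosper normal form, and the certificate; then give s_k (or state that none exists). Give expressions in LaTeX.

Step 1: r(k) = (k - 2)*(k + 2)/((k - 3)*(k + 6)).
Normal form (A,B,C) = (k + 2, k + 6, k - 3).
Key eq: (k + 2)·f(k+1) = (k + 5)·f(k) + (k - 3).
Degrees (1,1,1) ⇒ d ≤ 3.
Solve for f: f(k) = -k*(k**2 + 9*k + 44)/36 (degree 3 ≤ 3).
Then R = B(k−1)f/C = -k*(k + 5)*(k**2 + 9*k + 44)/(36*(k - 3)), so s_k = R(k)·t_k = k*(k**2 + 9*k + 44)/(6*(k + 2)*(k + 3)*(k + 4)).
Δs = 6*(3 - k)/(k**4 + 14*k**3 + 71*k**2 + 154*k + 120), as required.

s_k = \frac{k \left(k^{2} + 9 k + 44\right)}{6 \left(k + 2\right) \left(k + 3\right) \left(k + 4\right)}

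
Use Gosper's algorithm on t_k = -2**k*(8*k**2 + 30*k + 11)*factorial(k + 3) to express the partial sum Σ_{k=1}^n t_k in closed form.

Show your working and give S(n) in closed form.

Step 1: r(k) = 2*(8*k**3 + 78*k**2 + 233*k + 196)/(8*k**2 + 30*k + 11).
Gosper form: A/B · C(k+1)/C(k) with A=2*k + 8, B=1, C=k**2 + 15*k/4 + 11/8.
f must satisfy (2*k + 8)·f(k+1) − (1)·f(k) = k**2 + 15*k/4 + 11/8.
d = 1 from the (1,0,2) case.
Solving with deg f ≤ 1: f(k) = (4*k - 3)/8.
Then R = B(k−1)f/C = (4*k - 3)/(8*k**2 + 30*k + 11), so s_k = R(k)·t_k = -2**k*(4*k - 3)*factorial(k + 3).
s_(k+1) − s_k = -2**k*(8*k**2 + 30*k + 11)*factorial(k + 3) = t_k.
Telescope: S(n) = s_(n+1) − s_(1) = -2**(n + 1)*(4*n + 1)*factorial(n + 4) − (-48) = -8*2**n*n*factorial(n + 4) - 2*2**n*factorial(n + 4) + 48.

S(n) = -8*2**n*n*factorial(n + 4) - 2*2**n*factorial(n + 4) + 48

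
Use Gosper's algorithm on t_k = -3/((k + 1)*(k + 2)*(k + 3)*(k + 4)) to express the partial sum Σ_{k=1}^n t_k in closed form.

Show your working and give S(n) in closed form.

S(n) = n*(-n**2 - 9*n - 26)/(24*(n**3 + 9*n**2 + 26*n + 24))

Step 1: r(k) = (k + 1)/(k + 5).
Factor: A=k + 1; B=k + 5; C=1.
Key eq: (k + 1)·f(k+1) = (k + 4)·f(k) + (1).
deg f ≤ 3 (via 1,1,0).
Solve for f: f(k) = k*(k**2 + 6*k + 11)/18 (degree 3 ≤ 3).
Certificate R = B(k−1)f/C = k*(k + 4)*(k**2 + 6*k + 11)/18 gives s_k = k*(-k**2 - 6*k - 11)/(6*(k + 1)*(k + 2)*(k + 3)).
Check: Δs_k = -3/(k**4 + 10*k**3 + 35*k**2 + 50*k + 24). ✓
s_(n+1) = (-n**3 - 9*n**2 - 26*n - 18)/(6*(n**3 + 9*n**2 + 26*n + 24)) and s_(1) = -1/8, so S(n) = n*(-n**2 - 9*n - 26)/(24*(n**3 + 9*n**2 + 26*n + 24)).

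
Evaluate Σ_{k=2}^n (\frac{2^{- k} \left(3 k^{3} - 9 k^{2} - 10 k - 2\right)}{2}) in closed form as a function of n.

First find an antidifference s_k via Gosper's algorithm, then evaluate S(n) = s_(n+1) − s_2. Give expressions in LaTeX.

Step 1: r(k) = (3*k**3 - 19*k - 18)/(2*(3*k**3 - 9*k**2 - 10*k - 2)).
Normal form (A,B,C) = (1/2, 1, k**3 - 3*k**2 - 10*k/3 - 2/3).
f must satisfy (1/2)·f(k+1) − (1)·f(k) = k**3 - 3*k**2 - 10*k/3 - 2/3.
From deg A=0, deg B=0, deg C=3: d=3.
Match coefficients ⇒ f(k) = -2*k*(3*k**2 - 1)/3.
Certificate R = B(k−1)f/C = -2*k*(3*k**2 - 1)/(3*k**3 - 9*k**2 - 10*k - 2) gives s_k = (-3*k**3 + k)/2**k.
Check: Δs_k = (6*k**3 - k - 3*(k + 1)**3 + 1)/(2*2**k). ✓
s_(n+1) = 2**(-n - 1)*(-3*n**3 - 9*n**2 - 8*n - 2) and s_(2) = -11/2, so S(n) = 2**(-n - 1)*(11*2**n - 3*n**3 - 9*n**2 - 8*n - 2).

S(n) = 2^{- n - 1} \left(11 \cdot 2^{n} - 3 n^{3} - 9 n^{2} - 8 n - 2\right)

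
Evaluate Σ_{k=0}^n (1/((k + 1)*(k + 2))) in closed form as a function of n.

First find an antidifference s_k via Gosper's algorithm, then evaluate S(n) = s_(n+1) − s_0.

Ratio r(k) = (k + 1)/(k + 3).
A = k + 1, B = k + 3, C = 1.
Set up (k + 1)·f(k+1) − (k + 2)·f(k) − (1) = 0.
d = 1 from the (1,1,0) case.
Solve for f: f(k) = k (degree 1 ≤ 1).
So s_k = (B(k−1)f/C)·t_k = (k*(k + 2))·t_k = k/(k + 1).
Check: Δs_k = 1/(k**2 + 3*k + 2). ✓
Telescope: S(n) = s_(n+1) − s_(0) = (n + 1)/(n + 2) − (0) = (n + 1)/(n + 2).

S(n) = (n + 1)/(n + 2)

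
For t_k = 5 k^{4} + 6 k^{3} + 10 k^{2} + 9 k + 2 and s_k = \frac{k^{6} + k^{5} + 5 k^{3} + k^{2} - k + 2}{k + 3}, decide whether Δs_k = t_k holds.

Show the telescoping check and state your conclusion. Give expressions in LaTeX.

Invalid: residual \frac{- 4 k^{5} - 22 k^{4} - 26 k^{3} - 38 k^{2} - 30 k - 5}{k^{2} + 7 k + 12} ≠ 0.

s_(k+1) = (-k + (k + 1)**6 + (k + 1)**5 + 5*(k + 1)**3 + (k + 1)**2 + 1)/(k + 4)
s_(k+1) − s_k = (5*k**6 + 37*k**5 + 90*k**4 + 125*k**3 + 147*k**2 + 92*k + 19)/(k**2 + 7*k + 12)
(s_(k+1) − s_k) − t_k = (-4*k**5 - 22*k**4 - 26*k**3 - 38*k**2 - 30*k - 5)/(k**2 + 7*k + 12)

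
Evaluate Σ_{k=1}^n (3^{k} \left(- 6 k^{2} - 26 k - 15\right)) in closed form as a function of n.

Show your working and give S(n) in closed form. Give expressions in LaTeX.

Compute t_(k+1)/t_k: get 3*(6*k**2 + 38*k + 47)/(6*k**2 + 26*k + 15).
So A=3 and B=1, with C=k**2 + 13*k/3 + 5/2.
Key eq: (3)·f(k+1) = (1)·f(k) + (k**2 + 13*k/3 + 5/2).
Degrees (0,0,2) ⇒ d ≤ 2.
A polynomial solution: f(k) = (3*k**2 + 4*k - 3)/6.
Then R = B(k−1)f/C = (3*k**2 + 4*k - 3)/(6*k**2 + 26*k + 15), so s_k = R(k)·t_k = 3**k*(-3*k**2 - 4*k + 3).
Check: Δs_k = 3**k*(-6*k**2 - 26*k - 15). ✓
Telescope: S(n) = s_(n+1) − s_(1) = 3**(n + 1)*(-3*n**2 - 10*n - 4) − (-12) = -9*3**n*n**2 - 30*3**n*n - 12*3**n + 12.

S(n) = - 9 \cdot 3^{n} n^{2} - 30 \cdot 3^{n} n - 12 \cdot 3^{n} + 12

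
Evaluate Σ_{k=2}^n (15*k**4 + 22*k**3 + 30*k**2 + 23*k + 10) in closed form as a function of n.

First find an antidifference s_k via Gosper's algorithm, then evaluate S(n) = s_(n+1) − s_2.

The ratio is (15*k**4 + 82*k**3 + 186*k**2 + 209*k + 100)/(15*k**4 + 22*k**3 + 30*k**2 + 23*k + 10).
Normal form (A,B,C) = (1, 1, k**4 + 22*k**3/15 + 2*k**2 + 23*k/15 + 2/3).
Set up (1)·f(k+1) − (1)·f(k) − (k**4 + 22*k**3/15 + 2*k**2 + 23*k/15 + 2/3) = 0.
From deg A=0, deg B=0, deg C=4: d=5.
Coefficient equations give f(k) = k*(3*k**4 - 2*k**3 + 4*k**2 + 2*k + 3)/15.
Get s_k = R·t_k = k*(3*k**4 - 2*k**3 + 4*k**2 + 2*k + 3) with R(k) = B(k−1)f(k)/C(k) = k*(3*k**4 - 2*k**3 + 4*k**2 + 2*k + 3)/(15*k**4 + 22*k**3 + 30*k**2 + 23*k + 10).
Δs = 15*k**4 + 22*k**3 + 30*k**2 + 23*k + 10, as required.
Telescope: S(n) = s_(n+1) − s_(2) = 3*n**5 + 13*n**4 + 26*n**3 + 32*n**2 + 26*n + 10 − (110) = 3*n**5 + 13*n**4 + 26*n**3 + 32*n**2 + 26*n - 100.

S(n) = 3*n**5 + 13*n**4 + 26*n**3 + 32*n**2 + 26*n - 100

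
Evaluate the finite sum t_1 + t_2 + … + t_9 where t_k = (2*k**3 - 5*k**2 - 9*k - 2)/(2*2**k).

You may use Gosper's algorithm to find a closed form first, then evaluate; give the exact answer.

Σ = -533/512

The ratio is (2*k**3 + k**2 - 13*k - 14)/(2*(2*k**3 - 5*k**2 - 9*k - 2)).
A = 1/2, B = 1, C = k**3 - 5*k**2/2 - 9*k/2 - 1.
Solve (1/2)·f(k+1) − (1)·f(k) = k**3 - 5*k**2/2 - 9*k/2 - 1.
d = 3 from the (0,0,3) case.
A polynomial solution: f(k) = -k*(k + 1)*(2*k - 1).
R(k) = B(k−1)·f(k)/C(k) = -2*k*(2*k - 1)/(2*k**2 - 7*k - 2); s_k = R·t_k = k*(-2*k**2 - k + 1)/2**k.
Check: Δs_k = (2*k**3 - 5*k**2 - 9*k - 2)/(2*2**k). ✓
Sum = s_(10) − s_(1); s_(10) = -1045/512, s_(1) = -1 ⇒ -533/512.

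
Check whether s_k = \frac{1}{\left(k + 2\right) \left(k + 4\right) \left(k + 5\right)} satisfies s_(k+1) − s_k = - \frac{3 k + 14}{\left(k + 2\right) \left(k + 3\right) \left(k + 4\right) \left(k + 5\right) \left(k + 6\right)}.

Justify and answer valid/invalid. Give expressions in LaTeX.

Invalid: residual \frac{4}{k^{5} + 20 k^{4} + 155 k^{3} + 580 k^{2} + 1044 k + 720} ≠ 0.

s_(k+1) = 1/((k + 3)*(k + 5)*(k + 6))
s_(k+1) − s_k = ((k + 2)*(k + 4) - (k + 3)*(k + 6))/((k + 2)*(k + 3)*(k + 4)*(k + 5)*(k + 6))
(s_(k+1) − s_k) − t_k = 4/(k**5 + 20*k**4 + 155*k**3 + 580*k**2 + 1044*k + 720)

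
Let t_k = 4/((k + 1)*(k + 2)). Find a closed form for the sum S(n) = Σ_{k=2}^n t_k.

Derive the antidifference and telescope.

t_(k+1)/t_k = (k + 1)/(k + 3).
Gosper form: A/B · C(k+1)/C(k) with A=k + 1, B=k + 3, C=1.
Need (k + 1)·f(k+1) − (k + 2)·f(k) = 1.
d = 1 from the (1,1,0) case.
Solving with deg f ≤ 1: f(k) = k.
So s_k = (B(k−1)f/C)·t_k = (k*(k + 2))·t_k = 4*k/(k + 1).
Verify: 4/(k**2 + 3*k + 2) matches t_k.
Evaluate: s_(n+1) = 4*(n + 1)/(n + 2); subtract s_(2) = 8/3 ⇒ S(n) = 4*(n - 1)/(3*(n + 2)).

S(n) = 4*(n - 1)/(3*(n + 2))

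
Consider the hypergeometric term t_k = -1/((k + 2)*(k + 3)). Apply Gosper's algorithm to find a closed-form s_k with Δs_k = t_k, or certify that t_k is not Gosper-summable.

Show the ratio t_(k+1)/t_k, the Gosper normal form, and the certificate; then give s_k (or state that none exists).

Ratio r(k) = (k + 2)/(k + 4).
So A=k + 2 and B=k + 4, with C=1.
Solve (k + 2)·f(k+1) − (k + 3)·f(k) = 1.
Degrees (1,1,0) ⇒ d ≤ 1.
A polynomial solution: f(k) = k/2.
Then R = B(k−1)f/C = k*(k + 3)/2, so s_k = R(k)·t_k = -k/(2*k + 4).
Check: Δs_k = -1/(k**2 + 5*k + 6). ✓

s_k = -k/(2*k + 4)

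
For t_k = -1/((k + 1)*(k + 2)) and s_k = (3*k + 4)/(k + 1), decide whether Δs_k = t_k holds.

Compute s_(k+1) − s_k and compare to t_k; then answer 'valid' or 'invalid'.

Valid — Δs_k = t_k.

s_(k+1) = (3*k + 7)/(k + 2)
s_(k+1) − s_k = -1/(k**2 + 3*k + 2)
(s_(k+1) − s_k) − t_k = 0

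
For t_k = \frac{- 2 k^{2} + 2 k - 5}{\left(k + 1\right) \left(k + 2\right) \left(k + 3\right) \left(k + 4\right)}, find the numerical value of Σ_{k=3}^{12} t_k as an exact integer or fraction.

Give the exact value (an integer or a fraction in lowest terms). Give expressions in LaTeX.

Ratio r(k) = (k + 1)*(-2*k + 2*(k + 1)**2 + 3)/((k + 5)*(2*k**2 - 2*k + 5)).
So A=k + 1 and B=k + 5, with C=k**2 - k + 5/2.
f must satisfy (k + 1)·f(k+1) − (k + 4)·f(k) = k**2 - k + 5/2.
Degrees (1,1,2) ⇒ d ≤ 3.
A polynomial solution: f(k) = k*(k**2 + 2*k + 7)/4.
Certificate R = B(k−1)f/C = k*(k + 4)*(k**2 + 2*k + 7)/(2*(2*k**2 - 2*k + 5)) gives s_k = k*(-k**2 - 2*k - 7)/(2*(k + 1)*(k + 2)*(k + 3)).
Δs = (-2*k**2 + 2*k - 5)/(k**4 + 10*k**3 + 35*k**2 + 50*k + 24), as required.
Σ_(k=3)^(12) t_k = s_(13) − s_(3) = -1313/3360 − (-11/40) = -389/3360.

Σ = -389/3360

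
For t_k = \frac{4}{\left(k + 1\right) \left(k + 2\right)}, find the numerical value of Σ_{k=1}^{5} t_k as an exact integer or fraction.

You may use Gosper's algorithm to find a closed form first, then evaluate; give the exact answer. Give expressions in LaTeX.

Σ = 10/7

Step 1: r(k) = (k + 1)/(k + 3).
Gosper form: A/B · C(k+1)/C(k) with A=k + 1, B=k + 3, C=1.
Solve (k + 1)·f(k+1) − (k + 2)·f(k) = 1.
d = 1 from the (1,1,0) case.
Solve for f: f(k) = k (degree 1 ≤ 1).
Certificate R = B(k−1)f/C = k*(k + 2) gives s_k = 4*k/(k + 1).
Check: Δs_k = 4/(k**2 + 3*k + 2). ✓
Σ_(k=1)^(5) t_k = s_(6) − s_(1) = 24/7 − (2) = 10/7.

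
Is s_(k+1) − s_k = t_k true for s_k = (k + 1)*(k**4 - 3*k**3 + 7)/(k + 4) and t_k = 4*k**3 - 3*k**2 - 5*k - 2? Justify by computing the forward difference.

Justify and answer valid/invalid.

Invalid: residual 3*(-3*k**4 - 16*k**3 + 17*k**2 + 22*k + 15)/(k**2 + 9*k + 20) ≠ 0.

s_(k+1) = (k + 2)*((k + 1)**4 - 3*(k + 1)**3 + 7)/(k + 5)
s_(k+1) − s_k = (4*k**5 + 24*k**4 - 56*k**2 - 52*k + 5)/(k**2 + 9*k + 20)
(s_(k+1) − s_k) − t_k = 3*(-3*k**4 - 16*k**3 + 17*k**2 + 22*k + 15)/(k**2 + 9*k + 20)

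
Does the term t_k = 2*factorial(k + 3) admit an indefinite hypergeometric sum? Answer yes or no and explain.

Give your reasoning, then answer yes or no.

The ratio is k + 4.
So A=k + 4 and B=1, with C=1.
Need (k + 4)·f(k+1) − (1)·f(k) = 1.
deg f ≤ -1 (via 1,0,0).
Bound -1 < 0, so the key equation has no polynomial solution.

No — t_k has no hypergeometric antidifference.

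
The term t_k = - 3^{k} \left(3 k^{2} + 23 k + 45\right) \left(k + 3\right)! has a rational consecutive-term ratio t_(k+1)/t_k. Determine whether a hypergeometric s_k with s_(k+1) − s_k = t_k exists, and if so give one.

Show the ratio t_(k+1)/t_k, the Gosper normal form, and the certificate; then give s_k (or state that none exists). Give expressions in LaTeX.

s_k = - 3^{k} \left(k + 3\right) \left(k + 3\right)!

Compute t_(k+1)/t_k: get 3*(3*k**3 + 41*k**2 + 187*k + 284)/(3*k**2 + 23*k + 45).
Factor: A=3*k + 12; B=1; C=k**2 + 23*k/3 + 15.
Solve (3*k + 12)·f(k+1) − (1)·f(k) = k**2 + 23*k/3 + 15.
Degrees (1,0,2) ⇒ d ≤ 1.
A polynomial solution: f(k) = (k + 3)/3.
Then R = B(k−1)f/C = (k + 3)/(3*k**2 + 23*k + 45), so s_k = R(k)·t_k = -3**k*(k + 3)*factorial(k + 3).
Verify: -3**k*(3*k**2 + 23*k + 45)*factorial(k + 3) matches t_k.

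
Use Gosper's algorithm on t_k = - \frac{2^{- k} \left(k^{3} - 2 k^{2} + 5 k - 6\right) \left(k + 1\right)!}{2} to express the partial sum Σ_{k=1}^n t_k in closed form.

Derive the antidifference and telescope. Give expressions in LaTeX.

r(k) = (k**4 + 3*k**3 + 6*k**2 + 6*k - 4)/(2*(k**3 - 2*k**2 + 5*k - 6)) after simplifying.
Gosper form: A/B · C(k+1)/C(k) with A=k/2 + 1, B=1, C=k**3 - 2*k**2 + 5*k - 6.
Need (k/2 + 1)·f(k+1) − (1)·f(k) = k**3 - 2*k**2 + 5*k - 6.
From deg A=1, deg B=0, deg C=3: d=2.
Coefficient equations give f(k) = 2*(k - 2)**2.
Then R = B(k−1)f/C = 2*(k - 2)**2/(k**3 - 2*k**2 + 5*k - 6), so s_k = R(k)·t_k = -(k - 2)**2*factorial(k + 1)/2**k.
s_(k+1) − s_k = -(k**3 - 2*k**2 + 5*k - 6)*factorial(k + 1)/(2*2**k) = t_k.
s_(n+1) = -2**(-n - 1)*(n - 1)**2*factorial(n + 2) and s_(1) = -1, so S(n) = 2**(-n - 1)*(2**(n + 1) - n**4*factorial(n) - n**3*factorial(n) + 3*n**2*factorial(n) + n*factorial(n) - 2*factorial(n)).

S(n) = 2^{- n - 1} \left(2^{n + 1} - n^{4} n! - n^{3} n! + 3 n^{2} n! + n n! - 2 n!\right)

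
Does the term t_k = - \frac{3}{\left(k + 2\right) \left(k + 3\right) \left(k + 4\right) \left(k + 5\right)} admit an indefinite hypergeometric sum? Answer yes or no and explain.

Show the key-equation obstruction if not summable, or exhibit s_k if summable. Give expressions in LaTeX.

Yes. s_k = \frac{k \left(- k^{2} - 9 k - 26\right)}{24 \left(k + 2\right) \left(k + 3\right) \left(k + 4\right)}.

t_(k+1)/t_k = (k + 2)/(k + 6).
Factor: A=k + 2; B=k + 6; C=1.
Key eq: (k + 2)·f(k+1) = (k + 5)·f(k) + (1).
Degrees (1,1,0) ⇒ d ≤ 3.
A polynomial solution: f(k) = k*(k**2 + 9*k + 26)/72.
Get s_k = R·t_k = k*(-k**2 - 9*k - 26)/(24*(k + 2)*(k + 3)*(k + 4)) with R(k) = B(k−1)f(k)/C(k) = k*(k + 5)*(k**2 + 9*k + 26)/72.
Verify: -3/(k**4 + 14*k**3 + 71*k**2 + 154*k + 120) matches t_k.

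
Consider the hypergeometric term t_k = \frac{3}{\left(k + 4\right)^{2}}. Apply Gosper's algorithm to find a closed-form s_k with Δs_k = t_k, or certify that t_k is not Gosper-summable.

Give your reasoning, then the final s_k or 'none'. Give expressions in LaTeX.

none (Gosper's algorithm certifies no s_k)

Ratio r(k) = (k + 4)**2/(k + 5)**2.
Normal form (A,B,C) = (k**2 + 8*k + 16, k**2 + 10*k + 25, 1).
Need (k**2 + 8*k + 16)·f(k+1) − (k**2 + 8*k + 16)·f(k) = 1.
From deg A=2, deg B=2, deg C=0: d=0.
f = c0 ⇒ A·f(k+1) − B(k−1)·f(k) − C = -1. The system {-1 = 0} is inconsistent; no antidifference.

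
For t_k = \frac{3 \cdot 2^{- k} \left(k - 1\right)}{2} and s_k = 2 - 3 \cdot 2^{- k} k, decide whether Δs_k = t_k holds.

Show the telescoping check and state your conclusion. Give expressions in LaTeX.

s_(k+1) = 2 - 3*(k + 1)/(2*2**k)
s_(k+1) − s_k = 3*(k - 1)/(2*2**k)
(s_(k+1) − s_k) − t_k = 0

valid; difference matches t_k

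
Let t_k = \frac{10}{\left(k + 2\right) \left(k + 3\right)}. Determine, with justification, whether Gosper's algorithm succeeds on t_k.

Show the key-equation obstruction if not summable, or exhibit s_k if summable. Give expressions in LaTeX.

Compute t_(k+1)/t_k: get (k + 2)/(k + 4).
Gosper form: A/B · C(k+1)/C(k) with A=k + 2, B=k + 4, C=1.
Solve (k + 2)·f(k+1) − (k + 3)·f(k) = 1.
Degrees (1,1,0) ⇒ d ≤ 1.
A polynomial solution: f(k) = k/2.
Then R = B(k−1)f/C = k*(k + 3)/2, so s_k = R(k)·t_k = 5*k/(k + 2).
Δs = 10/(k**2 + 5*k + 6), as required.

Yes. s_k = \frac{5 k}{k + 2}.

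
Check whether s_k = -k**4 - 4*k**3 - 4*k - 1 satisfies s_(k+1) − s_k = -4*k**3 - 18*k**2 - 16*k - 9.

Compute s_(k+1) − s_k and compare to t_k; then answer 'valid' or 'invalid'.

s_(k+1) = -4*k - (k + 1)**4 - 4*(k + 1)**3 - 5
s_(k+1) − s_k = -4*k**3 - 18*k**2 - 16*k - 9
(s_(k+1) − s_k) − t_k = 0

valid; difference matches t_k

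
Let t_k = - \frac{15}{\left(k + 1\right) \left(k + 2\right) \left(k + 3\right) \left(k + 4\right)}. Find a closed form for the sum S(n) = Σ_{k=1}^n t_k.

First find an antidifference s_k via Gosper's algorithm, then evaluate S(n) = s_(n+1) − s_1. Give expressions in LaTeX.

S(n) = \frac{5 n \left(- n^{2} - 9 n - 26\right)}{24 \left(n^{3} + 9 n^{2} + 26 n + 24\right)}

t_(k+1)/t_k = (k + 1)/(k + 5).
Take A(k)=k + 1, B(k)=k + 5, C(k)=1.
Key eq: (k + 1)·f(k+1) = (k + 4)·f(k) + (1).
From deg A=1, deg B=1, deg C=0: d=3.
Solve for f: f(k) = k*(k**2 + 6*k + 11)/18 (degree 3 ≤ 3).
R(k) = B(k−1)·f(k)/C(k) = k*(k + 4)*(k**2 + 6*k + 11)/18; s_k = R·t_k = 5*k*(-k**2 - 6*k - 11)/(6*(k + 1)*(k + 2)*(k + 3)).
Check: Δs_k = -15/(k**4 + 10*k**3 + 35*k**2 + 50*k + 24). ✓
Σ_(k=1)^n t_k = s_(n+1) − s_(1) = (5*(-n**3 - 9*n**2 - 26*n - 18)/(6*(n**3 + 9*n**2 + 26*n + 24))) − (-5/8), i.e. 5*n*(-n**2 - 9*n - 26)/(24*(n**3 + 9*n**2 + 26*n + 24)).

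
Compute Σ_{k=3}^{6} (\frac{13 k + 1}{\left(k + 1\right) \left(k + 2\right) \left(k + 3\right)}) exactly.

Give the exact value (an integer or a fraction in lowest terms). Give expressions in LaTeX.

t_(k+1)/t_k = (k + 1)*(13*k + 14)/((k + 4)*(13*k + 1)).
So A=k + 1 and B=k + 4, with C=k + 1/13.
Key eq: (k + 1)·f(k+1) = (k + 3)·f(k) + (k + 1/13).
Degrees (1,1,1) ⇒ d ≤ 2.
Solving with deg f ≤ 2: f(k) = k*(7*k - 5)/26.
So s_k = (B(k−1)f/C)·t_k = (k*(k + 3)*(7*k - 5)/(2*(13*k + 1)))·t_k = k*(7*k - 5)/(2*(k + 1)*(k + 2)).
Verify: (13*k + 1)/(k**3 + 6*k**2 + 11*k + 6) matches t_k.
Σ_(k=3)^(6) t_k = s_(7) − s_(3) = 77/36 − (6/5) = 169/180.

Σ = 169/180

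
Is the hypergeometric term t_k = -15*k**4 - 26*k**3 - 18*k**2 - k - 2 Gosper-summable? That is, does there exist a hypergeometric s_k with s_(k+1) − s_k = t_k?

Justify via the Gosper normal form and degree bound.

The ratio is (15*k**4 + 86*k**3 + 186*k**2 + 175*k + 62)/(15*k**4 + 26*k**3 + 18*k**2 + k + 2).
So A=1 and B=1, with C=k**4 + 26*k**3/15 + 6*k**2/5 + k/15 + 2/15.
Need (1)·f(k+1) − (1)·f(k) = k**4 + 26*k**3/15 + 6*k**2/5 + k/15 + 2/15.
Bound: deg f ≤ 5.
Coefficient equations give f(k) = k*(3*k**4 - k**3 - 2*k**2 - 2*k + 4)/15.
R(k) = B(k−1)·f(k)/C(k) = k*(3*k**4 - k**3 - 2*k**2 - 2*k + 4)/(15*k**4 + 26*k**3 + 18*k**2 + k + 2); s_k = R·t_k = k*(-3*k**4 + k**3 + 2*k**2 + 2*k - 4).
s_(k+1) − s_k = -15*k**4 - 26*k**3 - 18*k**2 - k - 2 = t_k.

Yes. s_k = k*(-3*k**4 + k**3 + 2*k**2 + 2*k - 4).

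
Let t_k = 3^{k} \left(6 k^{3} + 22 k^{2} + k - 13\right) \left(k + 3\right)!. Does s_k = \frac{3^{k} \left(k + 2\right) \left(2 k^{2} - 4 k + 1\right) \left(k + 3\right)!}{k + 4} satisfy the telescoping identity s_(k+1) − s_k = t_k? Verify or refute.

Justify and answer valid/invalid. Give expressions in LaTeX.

s_(k+1) = 3**(k + 1)*(k + 3)*(2*k**2 - 1)*factorial(k + 4)/(k + 5)
s_(k+1) − s_k = 3**k*(6*k**5 + 64*k**4 + 227*k**3 + 262*k**2 - 87*k - 154)*factorial(k + 3)/((k + 4)*(k + 5))
(s_(k+1) − s_k) − t_k = -2*3**k*(6*k**4 + 46*k**3 + 87*k**2 - 5*k - 53)*factorial(k + 3)/((k + 4)*(k + 5))

Invalid: residual - \frac{2 \cdot 3^{k} \left(6 k^{4} + 46 k^{3} + 87 k^{2} - 5 k - 53\right) \left(k + 3\right)!}{\left(k + 4\right) \left(k + 5\right)} ≠ 0.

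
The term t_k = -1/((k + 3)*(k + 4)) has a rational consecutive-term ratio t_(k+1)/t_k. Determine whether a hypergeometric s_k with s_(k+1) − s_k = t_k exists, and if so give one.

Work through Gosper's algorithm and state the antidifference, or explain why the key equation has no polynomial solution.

s_k = -k/(3*k + 9)

t_(k+1)/t_k = (k + 3)/(k + 5).
A = k + 3, B = k + 5, C = 1.
Key eq: (k + 3)·f(k+1) = (k + 4)·f(k) + (1).
d = 1 from the (1,1,0) case.
Coefficient equations give f(k) = k/3.
R(k) = B(k−1)·f(k)/C(k) = k*(k + 4)/3; s_k = R·t_k = -k/(3*k + 9).
Δs = -1/(k**2 + 7*k + 12), as required.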